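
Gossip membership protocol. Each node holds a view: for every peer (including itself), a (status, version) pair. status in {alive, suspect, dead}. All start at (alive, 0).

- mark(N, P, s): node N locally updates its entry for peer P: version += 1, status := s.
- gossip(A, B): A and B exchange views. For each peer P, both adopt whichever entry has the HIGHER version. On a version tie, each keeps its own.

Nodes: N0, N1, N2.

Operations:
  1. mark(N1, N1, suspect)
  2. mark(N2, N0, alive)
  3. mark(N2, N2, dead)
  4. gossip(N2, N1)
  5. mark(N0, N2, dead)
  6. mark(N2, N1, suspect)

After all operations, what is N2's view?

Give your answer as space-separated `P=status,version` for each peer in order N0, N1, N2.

Answer: N0=alive,1 N1=suspect,2 N2=dead,1

Derivation:
Op 1: N1 marks N1=suspect -> (suspect,v1)
Op 2: N2 marks N0=alive -> (alive,v1)
Op 3: N2 marks N2=dead -> (dead,v1)
Op 4: gossip N2<->N1 -> N2.N0=(alive,v1) N2.N1=(suspect,v1) N2.N2=(dead,v1) | N1.N0=(alive,v1) N1.N1=(suspect,v1) N1.N2=(dead,v1)
Op 5: N0 marks N2=dead -> (dead,v1)
Op 6: N2 marks N1=suspect -> (suspect,v2)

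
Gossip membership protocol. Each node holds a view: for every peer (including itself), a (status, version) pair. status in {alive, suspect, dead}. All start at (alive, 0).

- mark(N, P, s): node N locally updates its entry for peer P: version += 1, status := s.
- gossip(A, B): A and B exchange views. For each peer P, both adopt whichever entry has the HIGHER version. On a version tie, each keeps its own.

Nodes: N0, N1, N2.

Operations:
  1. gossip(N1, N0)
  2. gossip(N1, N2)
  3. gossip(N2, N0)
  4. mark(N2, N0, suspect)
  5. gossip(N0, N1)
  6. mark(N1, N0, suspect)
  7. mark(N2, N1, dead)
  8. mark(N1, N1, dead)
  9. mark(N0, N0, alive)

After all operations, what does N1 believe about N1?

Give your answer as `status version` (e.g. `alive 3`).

Answer: dead 1

Derivation:
Op 1: gossip N1<->N0 -> N1.N0=(alive,v0) N1.N1=(alive,v0) N1.N2=(alive,v0) | N0.N0=(alive,v0) N0.N1=(alive,v0) N0.N2=(alive,v0)
Op 2: gossip N1<->N2 -> N1.N0=(alive,v0) N1.N1=(alive,v0) N1.N2=(alive,v0) | N2.N0=(alive,v0) N2.N1=(alive,v0) N2.N2=(alive,v0)
Op 3: gossip N2<->N0 -> N2.N0=(alive,v0) N2.N1=(alive,v0) N2.N2=(alive,v0) | N0.N0=(alive,v0) N0.N1=(alive,v0) N0.N2=(alive,v0)
Op 4: N2 marks N0=suspect -> (suspect,v1)
Op 5: gossip N0<->N1 -> N0.N0=(alive,v0) N0.N1=(alive,v0) N0.N2=(alive,v0) | N1.N0=(alive,v0) N1.N1=(alive,v0) N1.N2=(alive,v0)
Op 6: N1 marks N0=suspect -> (suspect,v1)
Op 7: N2 marks N1=dead -> (dead,v1)
Op 8: N1 marks N1=dead -> (dead,v1)
Op 9: N0 marks N0=alive -> (alive,v1)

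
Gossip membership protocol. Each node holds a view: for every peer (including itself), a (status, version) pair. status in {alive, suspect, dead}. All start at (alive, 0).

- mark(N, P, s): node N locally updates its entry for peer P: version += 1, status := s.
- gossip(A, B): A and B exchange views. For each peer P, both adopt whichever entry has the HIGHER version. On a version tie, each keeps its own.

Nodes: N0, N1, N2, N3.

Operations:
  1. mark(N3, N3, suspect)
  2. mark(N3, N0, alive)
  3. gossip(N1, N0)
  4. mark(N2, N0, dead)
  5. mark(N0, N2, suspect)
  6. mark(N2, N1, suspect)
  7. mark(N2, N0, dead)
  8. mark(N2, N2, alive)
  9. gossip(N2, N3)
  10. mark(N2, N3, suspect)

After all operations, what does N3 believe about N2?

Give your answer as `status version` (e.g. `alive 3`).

Answer: alive 1

Derivation:
Op 1: N3 marks N3=suspect -> (suspect,v1)
Op 2: N3 marks N0=alive -> (alive,v1)
Op 3: gossip N1<->N0 -> N1.N0=(alive,v0) N1.N1=(alive,v0) N1.N2=(alive,v0) N1.N3=(alive,v0) | N0.N0=(alive,v0) N0.N1=(alive,v0) N0.N2=(alive,v0) N0.N3=(alive,v0)
Op 4: N2 marks N0=dead -> (dead,v1)
Op 5: N0 marks N2=suspect -> (suspect,v1)
Op 6: N2 marks N1=suspect -> (suspect,v1)
Op 7: N2 marks N0=dead -> (dead,v2)
Op 8: N2 marks N2=alive -> (alive,v1)
Op 9: gossip N2<->N3 -> N2.N0=(dead,v2) N2.N1=(suspect,v1) N2.N2=(alive,v1) N2.N3=(suspect,v1) | N3.N0=(dead,v2) N3.N1=(suspect,v1) N3.N2=(alive,v1) N3.N3=(suspect,v1)
Op 10: N2 marks N3=suspect -> (suspect,v2)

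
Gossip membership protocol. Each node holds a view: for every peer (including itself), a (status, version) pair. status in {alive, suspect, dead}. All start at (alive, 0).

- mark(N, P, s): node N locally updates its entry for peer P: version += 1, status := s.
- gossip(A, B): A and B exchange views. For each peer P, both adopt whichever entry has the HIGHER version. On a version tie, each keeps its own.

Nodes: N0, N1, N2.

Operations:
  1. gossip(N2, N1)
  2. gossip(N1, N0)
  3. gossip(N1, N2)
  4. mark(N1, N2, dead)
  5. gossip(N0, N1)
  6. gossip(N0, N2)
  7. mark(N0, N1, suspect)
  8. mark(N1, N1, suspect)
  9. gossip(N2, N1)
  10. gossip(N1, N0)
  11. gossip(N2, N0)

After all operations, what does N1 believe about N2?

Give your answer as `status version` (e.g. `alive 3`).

Op 1: gossip N2<->N1 -> N2.N0=(alive,v0) N2.N1=(alive,v0) N2.N2=(alive,v0) | N1.N0=(alive,v0) N1.N1=(alive,v0) N1.N2=(alive,v0)
Op 2: gossip N1<->N0 -> N1.N0=(alive,v0) N1.N1=(alive,v0) N1.N2=(alive,v0) | N0.N0=(alive,v0) N0.N1=(alive,v0) N0.N2=(alive,v0)
Op 3: gossip N1<->N2 -> N1.N0=(alive,v0) N1.N1=(alive,v0) N1.N2=(alive,v0) | N2.N0=(alive,v0) N2.N1=(alive,v0) N2.N2=(alive,v0)
Op 4: N1 marks N2=dead -> (dead,v1)
Op 5: gossip N0<->N1 -> N0.N0=(alive,v0) N0.N1=(alive,v0) N0.N2=(dead,v1) | N1.N0=(alive,v0) N1.N1=(alive,v0) N1.N2=(dead,v1)
Op 6: gossip N0<->N2 -> N0.N0=(alive,v0) N0.N1=(alive,v0) N0.N2=(dead,v1) | N2.N0=(alive,v0) N2.N1=(alive,v0) N2.N2=(dead,v1)
Op 7: N0 marks N1=suspect -> (suspect,v1)
Op 8: N1 marks N1=suspect -> (suspect,v1)
Op 9: gossip N2<->N1 -> N2.N0=(alive,v0) N2.N1=(suspect,v1) N2.N2=(dead,v1) | N1.N0=(alive,v0) N1.N1=(suspect,v1) N1.N2=(dead,v1)
Op 10: gossip N1<->N0 -> N1.N0=(alive,v0) N1.N1=(suspect,v1) N1.N2=(dead,v1) | N0.N0=(alive,v0) N0.N1=(suspect,v1) N0.N2=(dead,v1)
Op 11: gossip N2<->N0 -> N2.N0=(alive,v0) N2.N1=(suspect,v1) N2.N2=(dead,v1) | N0.N0=(alive,v0) N0.N1=(suspect,v1) N0.N2=(dead,v1)

Answer: dead 1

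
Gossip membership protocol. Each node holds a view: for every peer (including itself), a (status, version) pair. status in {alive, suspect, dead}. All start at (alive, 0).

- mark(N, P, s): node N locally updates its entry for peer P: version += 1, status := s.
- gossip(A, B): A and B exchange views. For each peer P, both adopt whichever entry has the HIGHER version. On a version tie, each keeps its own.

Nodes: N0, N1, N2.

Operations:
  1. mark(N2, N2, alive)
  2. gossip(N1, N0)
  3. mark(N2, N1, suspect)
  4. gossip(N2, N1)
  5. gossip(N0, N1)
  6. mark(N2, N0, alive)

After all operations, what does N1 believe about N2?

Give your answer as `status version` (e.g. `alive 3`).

Op 1: N2 marks N2=alive -> (alive,v1)
Op 2: gossip N1<->N0 -> N1.N0=(alive,v0) N1.N1=(alive,v0) N1.N2=(alive,v0) | N0.N0=(alive,v0) N0.N1=(alive,v0) N0.N2=(alive,v0)
Op 3: N2 marks N1=suspect -> (suspect,v1)
Op 4: gossip N2<->N1 -> N2.N0=(alive,v0) N2.N1=(suspect,v1) N2.N2=(alive,v1) | N1.N0=(alive,v0) N1.N1=(suspect,v1) N1.N2=(alive,v1)
Op 5: gossip N0<->N1 -> N0.N0=(alive,v0) N0.N1=(suspect,v1) N0.N2=(alive,v1) | N1.N0=(alive,v0) N1.N1=(suspect,v1) N1.N2=(alive,v1)
Op 6: N2 marks N0=alive -> (alive,v1)

Answer: alive 1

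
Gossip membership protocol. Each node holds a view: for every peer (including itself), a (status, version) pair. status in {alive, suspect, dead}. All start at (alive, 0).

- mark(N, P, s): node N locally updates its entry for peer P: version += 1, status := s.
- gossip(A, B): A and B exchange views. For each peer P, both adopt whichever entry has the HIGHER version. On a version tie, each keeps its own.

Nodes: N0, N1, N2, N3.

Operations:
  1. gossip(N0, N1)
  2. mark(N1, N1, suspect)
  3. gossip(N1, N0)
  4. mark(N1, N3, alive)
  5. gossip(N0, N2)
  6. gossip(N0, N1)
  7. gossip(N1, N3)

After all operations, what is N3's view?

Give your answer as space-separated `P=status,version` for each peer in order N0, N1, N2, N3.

Op 1: gossip N0<->N1 -> N0.N0=(alive,v0) N0.N1=(alive,v0) N0.N2=(alive,v0) N0.N3=(alive,v0) | N1.N0=(alive,v0) N1.N1=(alive,v0) N1.N2=(alive,v0) N1.N3=(alive,v0)
Op 2: N1 marks N1=suspect -> (suspect,v1)
Op 3: gossip N1<->N0 -> N1.N0=(alive,v0) N1.N1=(suspect,v1) N1.N2=(alive,v0) N1.N3=(alive,v0) | N0.N0=(alive,v0) N0.N1=(suspect,v1) N0.N2=(alive,v0) N0.N3=(alive,v0)
Op 4: N1 marks N3=alive -> (alive,v1)
Op 5: gossip N0<->N2 -> N0.N0=(alive,v0) N0.N1=(suspect,v1) N0.N2=(alive,v0) N0.N3=(alive,v0) | N2.N0=(alive,v0) N2.N1=(suspect,v1) N2.N2=(alive,v0) N2.N3=(alive,v0)
Op 6: gossip N0<->N1 -> N0.N0=(alive,v0) N0.N1=(suspect,v1) N0.N2=(alive,v0) N0.N3=(alive,v1) | N1.N0=(alive,v0) N1.N1=(suspect,v1) N1.N2=(alive,v0) N1.N3=(alive,v1)
Op 7: gossip N1<->N3 -> N1.N0=(alive,v0) N1.N1=(suspect,v1) N1.N2=(alive,v0) N1.N3=(alive,v1) | N3.N0=(alive,v0) N3.N1=(suspect,v1) N3.N2=(alive,v0) N3.N3=(alive,v1)

Answer: N0=alive,0 N1=suspect,1 N2=alive,0 N3=alive,1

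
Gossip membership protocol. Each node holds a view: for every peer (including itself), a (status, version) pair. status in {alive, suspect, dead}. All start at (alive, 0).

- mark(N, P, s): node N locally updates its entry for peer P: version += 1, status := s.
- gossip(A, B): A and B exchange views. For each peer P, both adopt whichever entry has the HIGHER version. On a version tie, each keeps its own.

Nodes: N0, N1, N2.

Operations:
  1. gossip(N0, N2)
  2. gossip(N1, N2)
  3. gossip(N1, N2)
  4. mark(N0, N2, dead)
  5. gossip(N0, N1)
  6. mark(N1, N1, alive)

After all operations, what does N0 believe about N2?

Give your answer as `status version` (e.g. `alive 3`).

Op 1: gossip N0<->N2 -> N0.N0=(alive,v0) N0.N1=(alive,v0) N0.N2=(alive,v0) | N2.N0=(alive,v0) N2.N1=(alive,v0) N2.N2=(alive,v0)
Op 2: gossip N1<->N2 -> N1.N0=(alive,v0) N1.N1=(alive,v0) N1.N2=(alive,v0) | N2.N0=(alive,v0) N2.N1=(alive,v0) N2.N2=(alive,v0)
Op 3: gossip N1<->N2 -> N1.N0=(alive,v0) N1.N1=(alive,v0) N1.N2=(alive,v0) | N2.N0=(alive,v0) N2.N1=(alive,v0) N2.N2=(alive,v0)
Op 4: N0 marks N2=dead -> (dead,v1)
Op 5: gossip N0<->N1 -> N0.N0=(alive,v0) N0.N1=(alive,v0) N0.N2=(dead,v1) | N1.N0=(alive,v0) N1.N1=(alive,v0) N1.N2=(dead,v1)
Op 6: N1 marks N1=alive -> (alive,v1)

Answer: dead 1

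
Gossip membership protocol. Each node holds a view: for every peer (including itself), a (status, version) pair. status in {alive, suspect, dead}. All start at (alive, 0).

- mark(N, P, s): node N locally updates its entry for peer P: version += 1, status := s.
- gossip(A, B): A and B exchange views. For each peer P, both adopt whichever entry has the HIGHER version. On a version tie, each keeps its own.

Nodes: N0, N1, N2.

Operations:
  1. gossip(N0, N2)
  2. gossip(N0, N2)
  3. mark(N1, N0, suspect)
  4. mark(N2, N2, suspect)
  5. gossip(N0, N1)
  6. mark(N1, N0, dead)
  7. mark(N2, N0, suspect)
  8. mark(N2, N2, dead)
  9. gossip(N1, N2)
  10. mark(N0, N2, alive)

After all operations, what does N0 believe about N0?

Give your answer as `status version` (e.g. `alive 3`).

Op 1: gossip N0<->N2 -> N0.N0=(alive,v0) N0.N1=(alive,v0) N0.N2=(alive,v0) | N2.N0=(alive,v0) N2.N1=(alive,v0) N2.N2=(alive,v0)
Op 2: gossip N0<->N2 -> N0.N0=(alive,v0) N0.N1=(alive,v0) N0.N2=(alive,v0) | N2.N0=(alive,v0) N2.N1=(alive,v0) N2.N2=(alive,v0)
Op 3: N1 marks N0=suspect -> (suspect,v1)
Op 4: N2 marks N2=suspect -> (suspect,v1)
Op 5: gossip N0<->N1 -> N0.N0=(suspect,v1) N0.N1=(alive,v0) N0.N2=(alive,v0) | N1.N0=(suspect,v1) N1.N1=(alive,v0) N1.N2=(alive,v0)
Op 6: N1 marks N0=dead -> (dead,v2)
Op 7: N2 marks N0=suspect -> (suspect,v1)
Op 8: N2 marks N2=dead -> (dead,v2)
Op 9: gossip N1<->N2 -> N1.N0=(dead,v2) N1.N1=(alive,v0) N1.N2=(dead,v2) | N2.N0=(dead,v2) N2.N1=(alive,v0) N2.N2=(dead,v2)
Op 10: N0 marks N2=alive -> (alive,v1)

Answer: suspect 1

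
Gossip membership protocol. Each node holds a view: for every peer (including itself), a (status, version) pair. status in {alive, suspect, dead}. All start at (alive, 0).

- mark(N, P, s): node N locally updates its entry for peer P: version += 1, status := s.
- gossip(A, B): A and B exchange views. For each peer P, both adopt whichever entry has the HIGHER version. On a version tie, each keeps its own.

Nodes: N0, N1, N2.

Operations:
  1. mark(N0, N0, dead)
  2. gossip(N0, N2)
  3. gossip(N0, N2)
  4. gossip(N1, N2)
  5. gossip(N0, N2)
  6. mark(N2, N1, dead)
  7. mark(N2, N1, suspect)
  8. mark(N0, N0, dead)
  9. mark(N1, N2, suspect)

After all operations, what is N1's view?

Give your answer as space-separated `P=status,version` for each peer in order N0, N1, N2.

Op 1: N0 marks N0=dead -> (dead,v1)
Op 2: gossip N0<->N2 -> N0.N0=(dead,v1) N0.N1=(alive,v0) N0.N2=(alive,v0) | N2.N0=(dead,v1) N2.N1=(alive,v0) N2.N2=(alive,v0)
Op 3: gossip N0<->N2 -> N0.N0=(dead,v1) N0.N1=(alive,v0) N0.N2=(alive,v0) | N2.N0=(dead,v1) N2.N1=(alive,v0) N2.N2=(alive,v0)
Op 4: gossip N1<->N2 -> N1.N0=(dead,v1) N1.N1=(alive,v0) N1.N2=(alive,v0) | N2.N0=(dead,v1) N2.N1=(alive,v0) N2.N2=(alive,v0)
Op 5: gossip N0<->N2 -> N0.N0=(dead,v1) N0.N1=(alive,v0) N0.N2=(alive,v0) | N2.N0=(dead,v1) N2.N1=(alive,v0) N2.N2=(alive,v0)
Op 6: N2 marks N1=dead -> (dead,v1)
Op 7: N2 marks N1=suspect -> (suspect,v2)
Op 8: N0 marks N0=dead -> (dead,v2)
Op 9: N1 marks N2=suspect -> (suspect,v1)

Answer: N0=dead,1 N1=alive,0 N2=suspect,1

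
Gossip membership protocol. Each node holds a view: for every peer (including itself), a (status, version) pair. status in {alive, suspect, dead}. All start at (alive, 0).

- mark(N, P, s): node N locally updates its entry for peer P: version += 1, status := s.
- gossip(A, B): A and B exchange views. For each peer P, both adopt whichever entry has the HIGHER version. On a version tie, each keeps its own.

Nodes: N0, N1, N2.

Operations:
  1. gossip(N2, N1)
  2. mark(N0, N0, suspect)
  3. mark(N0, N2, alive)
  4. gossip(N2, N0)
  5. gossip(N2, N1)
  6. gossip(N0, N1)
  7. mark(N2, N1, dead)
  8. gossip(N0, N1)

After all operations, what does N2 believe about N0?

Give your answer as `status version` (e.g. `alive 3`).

Op 1: gossip N2<->N1 -> N2.N0=(alive,v0) N2.N1=(alive,v0) N2.N2=(alive,v0) | N1.N0=(alive,v0) N1.N1=(alive,v0) N1.N2=(alive,v0)
Op 2: N0 marks N0=suspect -> (suspect,v1)
Op 3: N0 marks N2=alive -> (alive,v1)
Op 4: gossip N2<->N0 -> N2.N0=(suspect,v1) N2.N1=(alive,v0) N2.N2=(alive,v1) | N0.N0=(suspect,v1) N0.N1=(alive,v0) N0.N2=(alive,v1)
Op 5: gossip N2<->N1 -> N2.N0=(suspect,v1) N2.N1=(alive,v0) N2.N2=(alive,v1) | N1.N0=(suspect,v1) N1.N1=(alive,v0) N1.N2=(alive,v1)
Op 6: gossip N0<->N1 -> N0.N0=(suspect,v1) N0.N1=(alive,v0) N0.N2=(alive,v1) | N1.N0=(suspect,v1) N1.N1=(alive,v0) N1.N2=(alive,v1)
Op 7: N2 marks N1=dead -> (dead,v1)
Op 8: gossip N0<->N1 -> N0.N0=(suspect,v1) N0.N1=(alive,v0) N0.N2=(alive,v1) | N1.N0=(suspect,v1) N1.N1=(alive,v0) N1.N2=(alive,v1)

Answer: suspect 1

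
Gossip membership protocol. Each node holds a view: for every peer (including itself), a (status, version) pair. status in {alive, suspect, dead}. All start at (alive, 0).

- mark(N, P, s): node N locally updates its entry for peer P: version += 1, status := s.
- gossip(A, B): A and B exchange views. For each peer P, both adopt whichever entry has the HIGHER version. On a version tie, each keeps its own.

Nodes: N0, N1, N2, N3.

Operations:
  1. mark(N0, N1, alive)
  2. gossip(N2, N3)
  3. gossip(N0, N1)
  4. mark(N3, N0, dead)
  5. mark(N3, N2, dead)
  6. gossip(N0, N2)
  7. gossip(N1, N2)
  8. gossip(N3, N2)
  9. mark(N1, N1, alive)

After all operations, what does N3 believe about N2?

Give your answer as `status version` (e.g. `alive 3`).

Op 1: N0 marks N1=alive -> (alive,v1)
Op 2: gossip N2<->N3 -> N2.N0=(alive,v0) N2.N1=(alive,v0) N2.N2=(alive,v0) N2.N3=(alive,v0) | N3.N0=(alive,v0) N3.N1=(alive,v0) N3.N2=(alive,v0) N3.N3=(alive,v0)
Op 3: gossip N0<->N1 -> N0.N0=(alive,v0) N0.N1=(alive,v1) N0.N2=(alive,v0) N0.N3=(alive,v0) | N1.N0=(alive,v0) N1.N1=(alive,v1) N1.N2=(alive,v0) N1.N3=(alive,v0)
Op 4: N3 marks N0=dead -> (dead,v1)
Op 5: N3 marks N2=dead -> (dead,v1)
Op 6: gossip N0<->N2 -> N0.N0=(alive,v0) N0.N1=(alive,v1) N0.N2=(alive,v0) N0.N3=(alive,v0) | N2.N0=(alive,v0) N2.N1=(alive,v1) N2.N2=(alive,v0) N2.N3=(alive,v0)
Op 7: gossip N1<->N2 -> N1.N0=(alive,v0) N1.N1=(alive,v1) N1.N2=(alive,v0) N1.N3=(alive,v0) | N2.N0=(alive,v0) N2.N1=(alive,v1) N2.N2=(alive,v0) N2.N3=(alive,v0)
Op 8: gossip N3<->N2 -> N3.N0=(dead,v1) N3.N1=(alive,v1) N3.N2=(dead,v1) N3.N3=(alive,v0) | N2.N0=(dead,v1) N2.N1=(alive,v1) N2.N2=(dead,v1) N2.N3=(alive,v0)
Op 9: N1 marks N1=alive -> (alive,v2)

Answer: dead 1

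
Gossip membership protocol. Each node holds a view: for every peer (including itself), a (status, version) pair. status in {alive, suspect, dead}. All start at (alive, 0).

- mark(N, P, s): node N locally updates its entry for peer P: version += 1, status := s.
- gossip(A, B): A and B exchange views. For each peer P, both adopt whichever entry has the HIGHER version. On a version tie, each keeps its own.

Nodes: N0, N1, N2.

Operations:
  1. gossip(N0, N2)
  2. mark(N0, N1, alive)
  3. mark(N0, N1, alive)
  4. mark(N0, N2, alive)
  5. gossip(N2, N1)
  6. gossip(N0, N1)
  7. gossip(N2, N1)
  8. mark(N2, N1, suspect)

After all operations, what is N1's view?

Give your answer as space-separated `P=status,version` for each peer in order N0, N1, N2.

Op 1: gossip N0<->N2 -> N0.N0=(alive,v0) N0.N1=(alive,v0) N0.N2=(alive,v0) | N2.N0=(alive,v0) N2.N1=(alive,v0) N2.N2=(alive,v0)
Op 2: N0 marks N1=alive -> (alive,v1)
Op 3: N0 marks N1=alive -> (alive,v2)
Op 4: N0 marks N2=alive -> (alive,v1)
Op 5: gossip N2<->N1 -> N2.N0=(alive,v0) N2.N1=(alive,v0) N2.N2=(alive,v0) | N1.N0=(alive,v0) N1.N1=(alive,v0) N1.N2=(alive,v0)
Op 6: gossip N0<->N1 -> N0.N0=(alive,v0) N0.N1=(alive,v2) N0.N2=(alive,v1) | N1.N0=(alive,v0) N1.N1=(alive,v2) N1.N2=(alive,v1)
Op 7: gossip N2<->N1 -> N2.N0=(alive,v0) N2.N1=(alive,v2) N2.N2=(alive,v1) | N1.N0=(alive,v0) N1.N1=(alive,v2) N1.N2=(alive,v1)
Op 8: N2 marks N1=suspect -> (suspect,v3)

Answer: N0=alive,0 N1=alive,2 N2=alive,1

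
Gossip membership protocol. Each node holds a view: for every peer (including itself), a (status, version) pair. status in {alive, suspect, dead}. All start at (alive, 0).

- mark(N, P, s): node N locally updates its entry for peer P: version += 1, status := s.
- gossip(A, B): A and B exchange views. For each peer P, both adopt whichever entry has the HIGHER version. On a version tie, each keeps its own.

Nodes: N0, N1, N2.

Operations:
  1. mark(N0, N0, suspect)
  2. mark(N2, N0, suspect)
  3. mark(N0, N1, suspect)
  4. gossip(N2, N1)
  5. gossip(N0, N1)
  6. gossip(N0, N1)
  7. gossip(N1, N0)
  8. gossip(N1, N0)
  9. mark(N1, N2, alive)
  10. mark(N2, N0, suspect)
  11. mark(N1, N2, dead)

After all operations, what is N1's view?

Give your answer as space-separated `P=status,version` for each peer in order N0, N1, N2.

Op 1: N0 marks N0=suspect -> (suspect,v1)
Op 2: N2 marks N0=suspect -> (suspect,v1)
Op 3: N0 marks N1=suspect -> (suspect,v1)
Op 4: gossip N2<->N1 -> N2.N0=(suspect,v1) N2.N1=(alive,v0) N2.N2=(alive,v0) | N1.N0=(suspect,v1) N1.N1=(alive,v0) N1.N2=(alive,v0)
Op 5: gossip N0<->N1 -> N0.N0=(suspect,v1) N0.N1=(suspect,v1) N0.N2=(alive,v0) | N1.N0=(suspect,v1) N1.N1=(suspect,v1) N1.N2=(alive,v0)
Op 6: gossip N0<->N1 -> N0.N0=(suspect,v1) N0.N1=(suspect,v1) N0.N2=(alive,v0) | N1.N0=(suspect,v1) N1.N1=(suspect,v1) N1.N2=(alive,v0)
Op 7: gossip N1<->N0 -> N1.N0=(suspect,v1) N1.N1=(suspect,v1) N1.N2=(alive,v0) | N0.N0=(suspect,v1) N0.N1=(suspect,v1) N0.N2=(alive,v0)
Op 8: gossip N1<->N0 -> N1.N0=(suspect,v1) N1.N1=(suspect,v1) N1.N2=(alive,v0) | N0.N0=(suspect,v1) N0.N1=(suspect,v1) N0.N2=(alive,v0)
Op 9: N1 marks N2=alive -> (alive,v1)
Op 10: N2 marks N0=suspect -> (suspect,v2)
Op 11: N1 marks N2=dead -> (dead,v2)

Answer: N0=suspect,1 N1=suspect,1 N2=dead,2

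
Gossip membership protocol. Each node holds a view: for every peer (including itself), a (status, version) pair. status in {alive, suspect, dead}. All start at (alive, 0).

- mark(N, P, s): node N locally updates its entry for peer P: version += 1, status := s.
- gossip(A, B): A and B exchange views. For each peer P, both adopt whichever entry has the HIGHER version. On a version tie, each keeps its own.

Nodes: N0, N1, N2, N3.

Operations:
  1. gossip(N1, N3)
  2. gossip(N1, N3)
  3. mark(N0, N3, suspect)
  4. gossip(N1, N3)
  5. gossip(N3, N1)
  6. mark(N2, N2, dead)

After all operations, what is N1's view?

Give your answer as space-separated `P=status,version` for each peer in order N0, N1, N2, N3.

Op 1: gossip N1<->N3 -> N1.N0=(alive,v0) N1.N1=(alive,v0) N1.N2=(alive,v0) N1.N3=(alive,v0) | N3.N0=(alive,v0) N3.N1=(alive,v0) N3.N2=(alive,v0) N3.N3=(alive,v0)
Op 2: gossip N1<->N3 -> N1.N0=(alive,v0) N1.N1=(alive,v0) N1.N2=(alive,v0) N1.N3=(alive,v0) | N3.N0=(alive,v0) N3.N1=(alive,v0) N3.N2=(alive,v0) N3.N3=(alive,v0)
Op 3: N0 marks N3=suspect -> (suspect,v1)
Op 4: gossip N1<->N3 -> N1.N0=(alive,v0) N1.N1=(alive,v0) N1.N2=(alive,v0) N1.N3=(alive,v0) | N3.N0=(alive,v0) N3.N1=(alive,v0) N3.N2=(alive,v0) N3.N3=(alive,v0)
Op 5: gossip N3<->N1 -> N3.N0=(alive,v0) N3.N1=(alive,v0) N3.N2=(alive,v0) N3.N3=(alive,v0) | N1.N0=(alive,v0) N1.N1=(alive,v0) N1.N2=(alive,v0) N1.N3=(alive,v0)
Op 6: N2 marks N2=dead -> (dead,v1)

Answer: N0=alive,0 N1=alive,0 N2=alive,0 N3=alive,0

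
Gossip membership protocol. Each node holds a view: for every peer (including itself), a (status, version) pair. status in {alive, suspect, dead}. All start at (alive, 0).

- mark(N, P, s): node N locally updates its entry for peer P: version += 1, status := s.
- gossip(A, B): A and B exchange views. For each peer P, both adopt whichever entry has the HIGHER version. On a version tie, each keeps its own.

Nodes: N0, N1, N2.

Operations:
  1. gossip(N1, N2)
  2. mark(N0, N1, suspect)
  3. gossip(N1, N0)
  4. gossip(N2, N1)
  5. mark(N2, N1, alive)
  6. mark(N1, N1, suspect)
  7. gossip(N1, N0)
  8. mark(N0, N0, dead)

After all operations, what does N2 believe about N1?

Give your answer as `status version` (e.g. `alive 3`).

Answer: alive 2

Derivation:
Op 1: gossip N1<->N2 -> N1.N0=(alive,v0) N1.N1=(alive,v0) N1.N2=(alive,v0) | N2.N0=(alive,v0) N2.N1=(alive,v0) N2.N2=(alive,v0)
Op 2: N0 marks N1=suspect -> (suspect,v1)
Op 3: gossip N1<->N0 -> N1.N0=(alive,v0) N1.N1=(suspect,v1) N1.N2=(alive,v0) | N0.N0=(alive,v0) N0.N1=(suspect,v1) N0.N2=(alive,v0)
Op 4: gossip N2<->N1 -> N2.N0=(alive,v0) N2.N1=(suspect,v1) N2.N2=(alive,v0) | N1.N0=(alive,v0) N1.N1=(suspect,v1) N1.N2=(alive,v0)
Op 5: N2 marks N1=alive -> (alive,v2)
Op 6: N1 marks N1=suspect -> (suspect,v2)
Op 7: gossip N1<->N0 -> N1.N0=(alive,v0) N1.N1=(suspect,v2) N1.N2=(alive,v0) | N0.N0=(alive,v0) N0.N1=(suspect,v2) N0.N2=(alive,v0)
Op 8: N0 marks N0=dead -> (dead,v1)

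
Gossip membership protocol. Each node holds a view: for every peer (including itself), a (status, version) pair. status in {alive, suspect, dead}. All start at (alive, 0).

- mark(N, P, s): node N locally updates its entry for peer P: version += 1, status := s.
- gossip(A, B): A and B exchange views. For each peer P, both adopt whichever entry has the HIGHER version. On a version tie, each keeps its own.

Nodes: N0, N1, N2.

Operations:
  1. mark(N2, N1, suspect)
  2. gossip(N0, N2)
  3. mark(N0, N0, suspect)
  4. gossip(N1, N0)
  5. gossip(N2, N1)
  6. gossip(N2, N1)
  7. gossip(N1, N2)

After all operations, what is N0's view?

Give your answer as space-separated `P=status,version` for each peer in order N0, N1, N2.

Answer: N0=suspect,1 N1=suspect,1 N2=alive,0

Derivation:
Op 1: N2 marks N1=suspect -> (suspect,v1)
Op 2: gossip N0<->N2 -> N0.N0=(alive,v0) N0.N1=(suspect,v1) N0.N2=(alive,v0) | N2.N0=(alive,v0) N2.N1=(suspect,v1) N2.N2=(alive,v0)
Op 3: N0 marks N0=suspect -> (suspect,v1)
Op 4: gossip N1<->N0 -> N1.N0=(suspect,v1) N1.N1=(suspect,v1) N1.N2=(alive,v0) | N0.N0=(suspect,v1) N0.N1=(suspect,v1) N0.N2=(alive,v0)
Op 5: gossip N2<->N1 -> N2.N0=(suspect,v1) N2.N1=(suspect,v1) N2.N2=(alive,v0) | N1.N0=(suspect,v1) N1.N1=(suspect,v1) N1.N2=(alive,v0)
Op 6: gossip N2<->N1 -> N2.N0=(suspect,v1) N2.N1=(suspect,v1) N2.N2=(alive,v0) | N1.N0=(suspect,v1) N1.N1=(suspect,v1) N1.N2=(alive,v0)
Op 7: gossip N1<->N2 -> N1.N0=(suspect,v1) N1.N1=(suspect,v1) N1.N2=(alive,v0) | N2.N0=(suspect,v1) N2.N1=(suspect,v1) N2.N2=(alive,v0)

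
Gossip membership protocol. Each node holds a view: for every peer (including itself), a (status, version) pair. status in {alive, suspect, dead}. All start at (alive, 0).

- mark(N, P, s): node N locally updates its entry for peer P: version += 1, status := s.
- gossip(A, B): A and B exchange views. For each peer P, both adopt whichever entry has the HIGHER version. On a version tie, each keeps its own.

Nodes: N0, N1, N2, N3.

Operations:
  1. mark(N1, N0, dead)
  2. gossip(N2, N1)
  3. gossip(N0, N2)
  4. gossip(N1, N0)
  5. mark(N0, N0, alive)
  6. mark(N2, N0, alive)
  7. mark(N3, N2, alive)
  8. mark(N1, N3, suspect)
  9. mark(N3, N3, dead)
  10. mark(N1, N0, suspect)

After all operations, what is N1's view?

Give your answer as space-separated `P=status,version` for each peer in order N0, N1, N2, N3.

Answer: N0=suspect,2 N1=alive,0 N2=alive,0 N3=suspect,1

Derivation:
Op 1: N1 marks N0=dead -> (dead,v1)
Op 2: gossip N2<->N1 -> N2.N0=(dead,v1) N2.N1=(alive,v0) N2.N2=(alive,v0) N2.N3=(alive,v0) | N1.N0=(dead,v1) N1.N1=(alive,v0) N1.N2=(alive,v0) N1.N3=(alive,v0)
Op 3: gossip N0<->N2 -> N0.N0=(dead,v1) N0.N1=(alive,v0) N0.N2=(alive,v0) N0.N3=(alive,v0) | N2.N0=(dead,v1) N2.N1=(alive,v0) N2.N2=(alive,v0) N2.N3=(alive,v0)
Op 4: gossip N1<->N0 -> N1.N0=(dead,v1) N1.N1=(alive,v0) N1.N2=(alive,v0) N1.N3=(alive,v0) | N0.N0=(dead,v1) N0.N1=(alive,v0) N0.N2=(alive,v0) N0.N3=(alive,v0)
Op 5: N0 marks N0=alive -> (alive,v2)
Op 6: N2 marks N0=alive -> (alive,v2)
Op 7: N3 marks N2=alive -> (alive,v1)
Op 8: N1 marks N3=suspect -> (suspect,v1)
Op 9: N3 marks N3=dead -> (dead,v1)
Op 10: N1 marks N0=suspect -> (suspect,v2)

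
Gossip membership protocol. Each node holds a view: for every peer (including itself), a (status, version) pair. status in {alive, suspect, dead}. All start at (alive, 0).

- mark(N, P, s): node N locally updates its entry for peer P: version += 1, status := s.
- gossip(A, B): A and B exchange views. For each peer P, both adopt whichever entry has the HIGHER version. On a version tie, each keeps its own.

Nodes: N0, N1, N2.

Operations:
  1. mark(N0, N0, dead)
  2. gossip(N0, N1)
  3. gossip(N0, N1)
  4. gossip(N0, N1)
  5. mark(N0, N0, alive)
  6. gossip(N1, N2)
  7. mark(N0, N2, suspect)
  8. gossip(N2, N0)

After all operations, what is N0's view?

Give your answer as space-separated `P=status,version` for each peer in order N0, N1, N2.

Answer: N0=alive,2 N1=alive,0 N2=suspect,1

Derivation:
Op 1: N0 marks N0=dead -> (dead,v1)
Op 2: gossip N0<->N1 -> N0.N0=(dead,v1) N0.N1=(alive,v0) N0.N2=(alive,v0) | N1.N0=(dead,v1) N1.N1=(alive,v0) N1.N2=(alive,v0)
Op 3: gossip N0<->N1 -> N0.N0=(dead,v1) N0.N1=(alive,v0) N0.N2=(alive,v0) | N1.N0=(dead,v1) N1.N1=(alive,v0) N1.N2=(alive,v0)
Op 4: gossip N0<->N1 -> N0.N0=(dead,v1) N0.N1=(alive,v0) N0.N2=(alive,v0) | N1.N0=(dead,v1) N1.N1=(alive,v0) N1.N2=(alive,v0)
Op 5: N0 marks N0=alive -> (alive,v2)
Op 6: gossip N1<->N2 -> N1.N0=(dead,v1) N1.N1=(alive,v0) N1.N2=(alive,v0) | N2.N0=(dead,v1) N2.N1=(alive,v0) N2.N2=(alive,v0)
Op 7: N0 marks N2=suspect -> (suspect,v1)
Op 8: gossip N2<->N0 -> N2.N0=(alive,v2) N2.N1=(alive,v0) N2.N2=(suspect,v1) | N0.N0=(alive,v2) N0.N1=(alive,v0) N0.N2=(suspect,v1)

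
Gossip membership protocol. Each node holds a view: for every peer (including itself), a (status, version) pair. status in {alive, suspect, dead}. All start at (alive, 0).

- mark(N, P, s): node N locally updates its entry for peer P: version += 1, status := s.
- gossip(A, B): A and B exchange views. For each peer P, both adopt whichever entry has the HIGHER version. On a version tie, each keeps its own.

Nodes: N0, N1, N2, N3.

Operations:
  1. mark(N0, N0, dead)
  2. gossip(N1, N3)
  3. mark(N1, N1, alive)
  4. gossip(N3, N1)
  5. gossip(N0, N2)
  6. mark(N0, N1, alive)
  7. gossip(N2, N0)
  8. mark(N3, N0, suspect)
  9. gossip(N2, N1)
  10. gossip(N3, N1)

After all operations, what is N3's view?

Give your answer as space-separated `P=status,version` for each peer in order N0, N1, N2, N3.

Op 1: N0 marks N0=dead -> (dead,v1)
Op 2: gossip N1<->N3 -> N1.N0=(alive,v0) N1.N1=(alive,v0) N1.N2=(alive,v0) N1.N3=(alive,v0) | N3.N0=(alive,v0) N3.N1=(alive,v0) N3.N2=(alive,v0) N3.N3=(alive,v0)
Op 3: N1 marks N1=alive -> (alive,v1)
Op 4: gossip N3<->N1 -> N3.N0=(alive,v0) N3.N1=(alive,v1) N3.N2=(alive,v0) N3.N3=(alive,v0) | N1.N0=(alive,v0) N1.N1=(alive,v1) N1.N2=(alive,v0) N1.N3=(alive,v0)
Op 5: gossip N0<->N2 -> N0.N0=(dead,v1) N0.N1=(alive,v0) N0.N2=(alive,v0) N0.N3=(alive,v0) | N2.N0=(dead,v1) N2.N1=(alive,v0) N2.N2=(alive,v0) N2.N3=(alive,v0)
Op 6: N0 marks N1=alive -> (alive,v1)
Op 7: gossip N2<->N0 -> N2.N0=(dead,v1) N2.N1=(alive,v1) N2.N2=(alive,v0) N2.N3=(alive,v0) | N0.N0=(dead,v1) N0.N1=(alive,v1) N0.N2=(alive,v0) N0.N3=(alive,v0)
Op 8: N3 marks N0=suspect -> (suspect,v1)
Op 9: gossip N2<->N1 -> N2.N0=(dead,v1) N2.N1=(alive,v1) N2.N2=(alive,v0) N2.N3=(alive,v0) | N1.N0=(dead,v1) N1.N1=(alive,v1) N1.N2=(alive,v0) N1.N3=(alive,v0)
Op 10: gossip N3<->N1 -> N3.N0=(suspect,v1) N3.N1=(alive,v1) N3.N2=(alive,v0) N3.N3=(alive,v0) | N1.N0=(dead,v1) N1.N1=(alive,v1) N1.N2=(alive,v0) N1.N3=(alive,v0)

Answer: N0=suspect,1 N1=alive,1 N2=alive,0 N3=alive,0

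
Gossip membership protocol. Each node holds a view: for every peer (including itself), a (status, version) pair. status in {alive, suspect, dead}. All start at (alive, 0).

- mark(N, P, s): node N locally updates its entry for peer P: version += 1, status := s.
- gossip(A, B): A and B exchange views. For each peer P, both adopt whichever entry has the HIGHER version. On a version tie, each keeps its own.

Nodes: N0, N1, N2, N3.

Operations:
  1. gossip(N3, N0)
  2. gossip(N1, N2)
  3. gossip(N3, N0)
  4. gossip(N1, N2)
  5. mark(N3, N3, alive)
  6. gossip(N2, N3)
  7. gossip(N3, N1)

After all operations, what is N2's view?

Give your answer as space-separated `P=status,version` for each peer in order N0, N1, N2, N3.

Answer: N0=alive,0 N1=alive,0 N2=alive,0 N3=alive,1

Derivation:
Op 1: gossip N3<->N0 -> N3.N0=(alive,v0) N3.N1=(alive,v0) N3.N2=(alive,v0) N3.N3=(alive,v0) | N0.N0=(alive,v0) N0.N1=(alive,v0) N0.N2=(alive,v0) N0.N3=(alive,v0)
Op 2: gossip N1<->N2 -> N1.N0=(alive,v0) N1.N1=(alive,v0) N1.N2=(alive,v0) N1.N3=(alive,v0) | N2.N0=(alive,v0) N2.N1=(alive,v0) N2.N2=(alive,v0) N2.N3=(alive,v0)
Op 3: gossip N3<->N0 -> N3.N0=(alive,v0) N3.N1=(alive,v0) N3.N2=(alive,v0) N3.N3=(alive,v0) | N0.N0=(alive,v0) N0.N1=(alive,v0) N0.N2=(alive,v0) N0.N3=(alive,v0)
Op 4: gossip N1<->N2 -> N1.N0=(alive,v0) N1.N1=(alive,v0) N1.N2=(alive,v0) N1.N3=(alive,v0) | N2.N0=(alive,v0) N2.N1=(alive,v0) N2.N2=(alive,v0) N2.N3=(alive,v0)
Op 5: N3 marks N3=alive -> (alive,v1)
Op 6: gossip N2<->N3 -> N2.N0=(alive,v0) N2.N1=(alive,v0) N2.N2=(alive,v0) N2.N3=(alive,v1) | N3.N0=(alive,v0) N3.N1=(alive,v0) N3.N2=(alive,v0) N3.N3=(alive,v1)
Op 7: gossip N3<->N1 -> N3.N0=(alive,v0) N3.N1=(alive,v0) N3.N2=(alive,v0) N3.N3=(alive,v1) | N1.N0=(alive,v0) N1.N1=(alive,v0) N1.N2=(alive,v0) N1.N3=(alive,v1)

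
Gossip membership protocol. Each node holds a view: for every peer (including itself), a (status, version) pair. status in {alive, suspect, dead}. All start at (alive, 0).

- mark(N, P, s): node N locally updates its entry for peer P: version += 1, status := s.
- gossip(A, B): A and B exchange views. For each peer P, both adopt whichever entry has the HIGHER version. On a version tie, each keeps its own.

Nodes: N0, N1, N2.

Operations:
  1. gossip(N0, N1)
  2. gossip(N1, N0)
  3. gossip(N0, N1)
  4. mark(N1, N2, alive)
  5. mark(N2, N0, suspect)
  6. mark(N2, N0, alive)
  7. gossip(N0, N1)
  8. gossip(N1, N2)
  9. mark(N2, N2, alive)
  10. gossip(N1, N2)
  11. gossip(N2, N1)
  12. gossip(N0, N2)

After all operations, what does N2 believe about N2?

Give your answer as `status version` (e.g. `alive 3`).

Answer: alive 2

Derivation:
Op 1: gossip N0<->N1 -> N0.N0=(alive,v0) N0.N1=(alive,v0) N0.N2=(alive,v0) | N1.N0=(alive,v0) N1.N1=(alive,v0) N1.N2=(alive,v0)
Op 2: gossip N1<->N0 -> N1.N0=(alive,v0) N1.N1=(alive,v0) N1.N2=(alive,v0) | N0.N0=(alive,v0) N0.N1=(alive,v0) N0.N2=(alive,v0)
Op 3: gossip N0<->N1 -> N0.N0=(alive,v0) N0.N1=(alive,v0) N0.N2=(alive,v0) | N1.N0=(alive,v0) N1.N1=(alive,v0) N1.N2=(alive,v0)
Op 4: N1 marks N2=alive -> (alive,v1)
Op 5: N2 marks N0=suspect -> (suspect,v1)
Op 6: N2 marks N0=alive -> (alive,v2)
Op 7: gossip N0<->N1 -> N0.N0=(alive,v0) N0.N1=(alive,v0) N0.N2=(alive,v1) | N1.N0=(alive,v0) N1.N1=(alive,v0) N1.N2=(alive,v1)
Op 8: gossip N1<->N2 -> N1.N0=(alive,v2) N1.N1=(alive,v0) N1.N2=(alive,v1) | N2.N0=(alive,v2) N2.N1=(alive,v0) N2.N2=(alive,v1)
Op 9: N2 marks N2=alive -> (alive,v2)
Op 10: gossip N1<->N2 -> N1.N0=(alive,v2) N1.N1=(alive,v0) N1.N2=(alive,v2) | N2.N0=(alive,v2) N2.N1=(alive,v0) N2.N2=(alive,v2)
Op 11: gossip N2<->N1 -> N2.N0=(alive,v2) N2.N1=(alive,v0) N2.N2=(alive,v2) | N1.N0=(alive,v2) N1.N1=(alive,v0) N1.N2=(alive,v2)
Op 12: gossip N0<->N2 -> N0.N0=(alive,v2) N0.N1=(alive,v0) N0.N2=(alive,v2) | N2.N0=(alive,v2) N2.N1=(alive,v0) N2.N2=(alive,v2)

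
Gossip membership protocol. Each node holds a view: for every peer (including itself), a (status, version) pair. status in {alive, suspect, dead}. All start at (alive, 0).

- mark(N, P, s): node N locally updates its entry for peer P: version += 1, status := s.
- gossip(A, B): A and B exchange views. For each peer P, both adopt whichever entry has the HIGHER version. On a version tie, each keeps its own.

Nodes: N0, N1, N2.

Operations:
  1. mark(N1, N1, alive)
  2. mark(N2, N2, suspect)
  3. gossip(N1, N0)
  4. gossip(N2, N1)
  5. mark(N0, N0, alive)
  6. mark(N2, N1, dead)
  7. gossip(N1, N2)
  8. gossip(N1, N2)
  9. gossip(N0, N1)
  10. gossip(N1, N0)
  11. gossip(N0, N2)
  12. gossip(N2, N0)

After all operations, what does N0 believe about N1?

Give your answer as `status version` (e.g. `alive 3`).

Answer: dead 2

Derivation:
Op 1: N1 marks N1=alive -> (alive,v1)
Op 2: N2 marks N2=suspect -> (suspect,v1)
Op 3: gossip N1<->N0 -> N1.N0=(alive,v0) N1.N1=(alive,v1) N1.N2=(alive,v0) | N0.N0=(alive,v0) N0.N1=(alive,v1) N0.N2=(alive,v0)
Op 4: gossip N2<->N1 -> N2.N0=(alive,v0) N2.N1=(alive,v1) N2.N2=(suspect,v1) | N1.N0=(alive,v0) N1.N1=(alive,v1) N1.N2=(suspect,v1)
Op 5: N0 marks N0=alive -> (alive,v1)
Op 6: N2 marks N1=dead -> (dead,v2)
Op 7: gossip N1<->N2 -> N1.N0=(alive,v0) N1.N1=(dead,v2) N1.N2=(suspect,v1) | N2.N0=(alive,v0) N2.N1=(dead,v2) N2.N2=(suspect,v1)
Op 8: gossip N1<->N2 -> N1.N0=(alive,v0) N1.N1=(dead,v2) N1.N2=(suspect,v1) | N2.N0=(alive,v0) N2.N1=(dead,v2) N2.N2=(suspect,v1)
Op 9: gossip N0<->N1 -> N0.N0=(alive,v1) N0.N1=(dead,v2) N0.N2=(suspect,v1) | N1.N0=(alive,v1) N1.N1=(dead,v2) N1.N2=(suspect,v1)
Op 10: gossip N1<->N0 -> N1.N0=(alive,v1) N1.N1=(dead,v2) N1.N2=(suspect,v1) | N0.N0=(alive,v1) N0.N1=(dead,v2) N0.N2=(suspect,v1)
Op 11: gossip N0<->N2 -> N0.N0=(alive,v1) N0.N1=(dead,v2) N0.N2=(suspect,v1) | N2.N0=(alive,v1) N2.N1=(dead,v2) N2.N2=(suspect,v1)
Op 12: gossip N2<->N0 -> N2.N0=(alive,v1) N2.N1=(dead,v2) N2.N2=(suspect,v1) | N0.N0=(alive,v1) N0.N1=(dead,v2) N0.N2=(suspect,v1)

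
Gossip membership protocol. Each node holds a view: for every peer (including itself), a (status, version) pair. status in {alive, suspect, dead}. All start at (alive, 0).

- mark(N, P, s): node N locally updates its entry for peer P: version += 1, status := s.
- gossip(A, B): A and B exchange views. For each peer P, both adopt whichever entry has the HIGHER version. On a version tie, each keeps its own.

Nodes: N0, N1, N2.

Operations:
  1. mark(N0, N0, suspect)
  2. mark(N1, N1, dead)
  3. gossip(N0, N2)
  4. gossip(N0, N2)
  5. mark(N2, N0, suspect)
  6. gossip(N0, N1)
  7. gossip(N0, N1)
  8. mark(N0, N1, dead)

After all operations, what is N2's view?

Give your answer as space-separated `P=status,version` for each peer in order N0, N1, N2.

Op 1: N0 marks N0=suspect -> (suspect,v1)
Op 2: N1 marks N1=dead -> (dead,v1)
Op 3: gossip N0<->N2 -> N0.N0=(suspect,v1) N0.N1=(alive,v0) N0.N2=(alive,v0) | N2.N0=(suspect,v1) N2.N1=(alive,v0) N2.N2=(alive,v0)
Op 4: gossip N0<->N2 -> N0.N0=(suspect,v1) N0.N1=(alive,v0) N0.N2=(alive,v0) | N2.N0=(suspect,v1) N2.N1=(alive,v0) N2.N2=(alive,v0)
Op 5: N2 marks N0=suspect -> (suspect,v2)
Op 6: gossip N0<->N1 -> N0.N0=(suspect,v1) N0.N1=(dead,v1) N0.N2=(alive,v0) | N1.N0=(suspect,v1) N1.N1=(dead,v1) N1.N2=(alive,v0)
Op 7: gossip N0<->N1 -> N0.N0=(suspect,v1) N0.N1=(dead,v1) N0.N2=(alive,v0) | N1.N0=(suspect,v1) N1.N1=(dead,v1) N1.N2=(alive,v0)
Op 8: N0 marks N1=dead -> (dead,v2)

Answer: N0=suspect,2 N1=alive,0 N2=alive,0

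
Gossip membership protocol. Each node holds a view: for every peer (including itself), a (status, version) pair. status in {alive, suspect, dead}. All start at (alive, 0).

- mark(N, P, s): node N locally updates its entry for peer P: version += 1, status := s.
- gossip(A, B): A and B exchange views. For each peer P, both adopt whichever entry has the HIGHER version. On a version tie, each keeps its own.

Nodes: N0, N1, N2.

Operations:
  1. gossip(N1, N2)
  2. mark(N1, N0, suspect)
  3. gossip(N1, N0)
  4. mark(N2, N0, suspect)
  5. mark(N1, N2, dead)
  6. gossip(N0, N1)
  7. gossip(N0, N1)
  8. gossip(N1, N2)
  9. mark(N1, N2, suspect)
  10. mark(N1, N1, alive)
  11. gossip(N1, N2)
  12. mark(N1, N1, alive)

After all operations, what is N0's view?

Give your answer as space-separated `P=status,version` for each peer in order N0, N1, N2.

Answer: N0=suspect,1 N1=alive,0 N2=dead,1

Derivation:
Op 1: gossip N1<->N2 -> N1.N0=(alive,v0) N1.N1=(alive,v0) N1.N2=(alive,v0) | N2.N0=(alive,v0) N2.N1=(alive,v0) N2.N2=(alive,v0)
Op 2: N1 marks N0=suspect -> (suspect,v1)
Op 3: gossip N1<->N0 -> N1.N0=(suspect,v1) N1.N1=(alive,v0) N1.N2=(alive,v0) | N0.N0=(suspect,v1) N0.N1=(alive,v0) N0.N2=(alive,v0)
Op 4: N2 marks N0=suspect -> (suspect,v1)
Op 5: N1 marks N2=dead -> (dead,v1)
Op 6: gossip N0<->N1 -> N0.N0=(suspect,v1) N0.N1=(alive,v0) N0.N2=(dead,v1) | N1.N0=(suspect,v1) N1.N1=(alive,v0) N1.N2=(dead,v1)
Op 7: gossip N0<->N1 -> N0.N0=(suspect,v1) N0.N1=(alive,v0) N0.N2=(dead,v1) | N1.N0=(suspect,v1) N1.N1=(alive,v0) N1.N2=(dead,v1)
Op 8: gossip N1<->N2 -> N1.N0=(suspect,v1) N1.N1=(alive,v0) N1.N2=(dead,v1) | N2.N0=(suspect,v1) N2.N1=(alive,v0) N2.N2=(dead,v1)
Op 9: N1 marks N2=suspect -> (suspect,v2)
Op 10: N1 marks N1=alive -> (alive,v1)
Op 11: gossip N1<->N2 -> N1.N0=(suspect,v1) N1.N1=(alive,v1) N1.N2=(suspect,v2) | N2.N0=(suspect,v1) N2.N1=(alive,v1) N2.N2=(suspect,v2)
Op 12: N1 marks N1=alive -> (alive,v2)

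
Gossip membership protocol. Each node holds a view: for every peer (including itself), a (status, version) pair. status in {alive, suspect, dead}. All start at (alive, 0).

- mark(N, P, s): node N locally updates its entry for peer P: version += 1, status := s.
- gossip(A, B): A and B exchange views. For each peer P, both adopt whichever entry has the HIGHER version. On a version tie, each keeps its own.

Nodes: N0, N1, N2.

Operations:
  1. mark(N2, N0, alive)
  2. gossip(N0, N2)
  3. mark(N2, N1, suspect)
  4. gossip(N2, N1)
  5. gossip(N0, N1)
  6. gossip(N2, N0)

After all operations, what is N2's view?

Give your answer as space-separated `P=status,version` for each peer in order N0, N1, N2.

Answer: N0=alive,1 N1=suspect,1 N2=alive,0

Derivation:
Op 1: N2 marks N0=alive -> (alive,v1)
Op 2: gossip N0<->N2 -> N0.N0=(alive,v1) N0.N1=(alive,v0) N0.N2=(alive,v0) | N2.N0=(alive,v1) N2.N1=(alive,v0) N2.N2=(alive,v0)
Op 3: N2 marks N1=suspect -> (suspect,v1)
Op 4: gossip N2<->N1 -> N2.N0=(alive,v1) N2.N1=(suspect,v1) N2.N2=(alive,v0) | N1.N0=(alive,v1) N1.N1=(suspect,v1) N1.N2=(alive,v0)
Op 5: gossip N0<->N1 -> N0.N0=(alive,v1) N0.N1=(suspect,v1) N0.N2=(alive,v0) | N1.N0=(alive,v1) N1.N1=(suspect,v1) N1.N2=(alive,v0)
Op 6: gossip N2<->N0 -> N2.N0=(alive,v1) N2.N1=(suspect,v1) N2.N2=(alive,v0) | N0.N0=(alive,v1) N0.N1=(suspect,v1) N0.N2=(alive,v0)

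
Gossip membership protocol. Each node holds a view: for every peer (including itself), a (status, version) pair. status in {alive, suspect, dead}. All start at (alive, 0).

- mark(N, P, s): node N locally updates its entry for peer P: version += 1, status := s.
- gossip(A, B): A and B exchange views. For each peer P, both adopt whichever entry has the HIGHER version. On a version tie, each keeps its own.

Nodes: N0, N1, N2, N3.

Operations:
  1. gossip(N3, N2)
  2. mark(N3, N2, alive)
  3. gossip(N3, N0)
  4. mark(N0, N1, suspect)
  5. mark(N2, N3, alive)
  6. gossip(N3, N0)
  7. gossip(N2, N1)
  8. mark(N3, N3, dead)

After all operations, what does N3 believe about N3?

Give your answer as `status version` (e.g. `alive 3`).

Answer: dead 1

Derivation:
Op 1: gossip N3<->N2 -> N3.N0=(alive,v0) N3.N1=(alive,v0) N3.N2=(alive,v0) N3.N3=(alive,v0) | N2.N0=(alive,v0) N2.N1=(alive,v0) N2.N2=(alive,v0) N2.N3=(alive,v0)
Op 2: N3 marks N2=alive -> (alive,v1)
Op 3: gossip N3<->N0 -> N3.N0=(alive,v0) N3.N1=(alive,v0) N3.N2=(alive,v1) N3.N3=(alive,v0) | N0.N0=(alive,v0) N0.N1=(alive,v0) N0.N2=(alive,v1) N0.N3=(alive,v0)
Op 4: N0 marks N1=suspect -> (suspect,v1)
Op 5: N2 marks N3=alive -> (alive,v1)
Op 6: gossip N3<->N0 -> N3.N0=(alive,v0) N3.N1=(suspect,v1) N3.N2=(alive,v1) N3.N3=(alive,v0) | N0.N0=(alive,v0) N0.N1=(suspect,v1) N0.N2=(alive,v1) N0.N3=(alive,v0)
Op 7: gossip N2<->N1 -> N2.N0=(alive,v0) N2.N1=(alive,v0) N2.N2=(alive,v0) N2.N3=(alive,v1) | N1.N0=(alive,v0) N1.N1=(alive,v0) N1.N2=(alive,v0) N1.N3=(alive,v1)
Op 8: N3 marks N3=dead -> (dead,v1)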